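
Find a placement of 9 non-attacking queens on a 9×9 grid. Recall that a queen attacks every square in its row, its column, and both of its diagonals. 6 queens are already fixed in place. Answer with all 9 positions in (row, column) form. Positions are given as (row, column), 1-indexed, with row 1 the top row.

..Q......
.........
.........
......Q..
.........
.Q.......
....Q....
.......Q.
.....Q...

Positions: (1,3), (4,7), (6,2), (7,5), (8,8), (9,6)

(1,3) (2,1) (3,4) (4,7) (5,9) (6,2) (7,5) (8,8) (9,6)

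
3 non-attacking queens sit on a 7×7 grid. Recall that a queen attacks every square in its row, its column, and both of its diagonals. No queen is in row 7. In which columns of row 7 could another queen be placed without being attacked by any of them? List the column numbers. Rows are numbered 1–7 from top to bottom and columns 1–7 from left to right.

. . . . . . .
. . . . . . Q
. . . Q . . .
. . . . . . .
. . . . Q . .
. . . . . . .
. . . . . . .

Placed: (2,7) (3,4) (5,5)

columns 1, 6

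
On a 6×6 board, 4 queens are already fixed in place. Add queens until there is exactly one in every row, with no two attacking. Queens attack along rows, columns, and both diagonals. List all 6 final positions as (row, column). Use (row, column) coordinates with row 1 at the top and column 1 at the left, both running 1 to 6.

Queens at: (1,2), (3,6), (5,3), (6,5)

(1,2) (2,4) (3,6) (4,1) (5,3) (6,5)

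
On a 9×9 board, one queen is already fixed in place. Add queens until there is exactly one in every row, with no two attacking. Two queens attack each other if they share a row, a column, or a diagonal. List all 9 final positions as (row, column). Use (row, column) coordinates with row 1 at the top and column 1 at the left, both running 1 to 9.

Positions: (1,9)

Row 2: attacked by (1,9)→{8,9}. Safe: 1, 2, 3, 4, 5, 6, 7. Place at column 5.
Row 3: attacked by (1,9)→{7,9}; (2,5)→{4,5,6}. Safe: 1, 2, 3, 8. Place at column 8.
Row 4: attacked by (1,9)→{6,9}; (2,5)→{3,5,7}; (3,8)→{7,8,9}. Safe: 1, 2, 4. Place at column 4.
Row 5: attacked by (1,9)→{5,9}; (2,5)→{2,5,8}; (3,8)→{6,8}; (4,4)→{3,4,5}. Safe: 1, 7. Place at column 1.
Row 6: attacked by (1,9)→{4,9}; (2,5)→{1,5,9}; (3,8)→{5,8}; (4,4)→{2,4,6}; (5,1)→{1,2}. Safe: 3, 7. Place at column 7.
Row 7: attacked by (1,9)→{3,9}; (2,5)→{5}; (3,8)→{4,8}; (4,4)→{1,4,7}; (5,1)→{1,3}; (6,7)→{6,7,8}. Safe: 2. Place at column 2.
Row 8: attacked by (1,9)→{2,9}; (2,5)→{5}; (3,8)→{3,8}; (4,4)→{4,8}; (5,1)→{1,4}; (6,7)→{5,7,9}; (7,2)→{1,2,3}. Safe: 6. Place at column 6.
Row 9: attacked by (1,9)→{1,9}; (2,5)→{5}; (3,8)→{2,8}; (4,4)→{4,9}; (5,1)→{1,5}; (6,7)→{4,7}; (7,2)→{2,4}; (8,6)→{5,6,7}. Safe: 3. Place at column 3.
Columns [9, 5, 8, 4, 1, 7, 2, 6, 3], r−c [-8, -3, -5, 0, 4, -1, 5, 2, 6], r+c [10, 7, 11, 8, 6, 13, 9, 14, 12] are all distinct, so no two queens attack.

(1,9) (2,5) (3,8) (4,4) (5,1) (6,7) (7,2) (8,6) (9,3)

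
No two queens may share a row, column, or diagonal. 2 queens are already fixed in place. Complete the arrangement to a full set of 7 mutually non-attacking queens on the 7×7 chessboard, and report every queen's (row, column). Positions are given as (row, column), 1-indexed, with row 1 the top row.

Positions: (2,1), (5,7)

(1,6) (2,1) (3,3) (4,5) (5,7) (6,2) (7,4)

Row 1: attacked by (2,1)→{1,2}; (5,7)→{3,7}. Safe: 4, 5, 6. Place at column 6.
Row 3: attacked by (1,6)→{4,6}; (2,1)→{1,2}; (5,7)→{5,7}. Safe: 3. Place at column 3.
Row 4: attacked by (1,6)→{3,6}; (2,1)→{1,3}; (3,3)→{2,3,4}; (5,7)→{6,7}. Safe: 5. Place at column 5.
Row 6: attacked by (1,6)→{1,6}; (2,1)→{1,5}; (3,3)→{3,6}; (4,5)→{3,5,7}; (5,7)→{6,7}. Safe: 2, 4. Place at column 2.
Row 7: attacked by (1,6)→{6}; (2,1)→{1,6}; (3,3)→{3,7}; (4,5)→{2,5}; (5,7)→{5,7}; (6,2)→{1,2,3}. Safe: 4. Place at column 4.
Columns [6, 1, 3, 5, 7, 2, 4], r−c [-5, 1, 0, -1, -2, 4, 3], r+c [7, 3, 6, 9, 12, 8, 11] are all distinct, so no two queens attack.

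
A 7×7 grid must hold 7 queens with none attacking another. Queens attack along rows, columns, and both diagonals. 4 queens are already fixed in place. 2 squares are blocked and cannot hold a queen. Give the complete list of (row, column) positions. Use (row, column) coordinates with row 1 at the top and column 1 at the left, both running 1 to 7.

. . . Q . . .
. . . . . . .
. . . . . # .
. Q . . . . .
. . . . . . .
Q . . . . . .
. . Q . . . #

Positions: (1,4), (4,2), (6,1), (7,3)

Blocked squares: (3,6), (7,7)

(1,4) (2,7) (3,5) (4,2) (5,6) (6,1) (7,3)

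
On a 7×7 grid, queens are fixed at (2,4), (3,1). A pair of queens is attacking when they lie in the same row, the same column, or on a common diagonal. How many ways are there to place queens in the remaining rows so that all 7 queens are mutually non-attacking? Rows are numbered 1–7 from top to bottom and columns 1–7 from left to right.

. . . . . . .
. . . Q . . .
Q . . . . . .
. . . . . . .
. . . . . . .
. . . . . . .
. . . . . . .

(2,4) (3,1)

2

Branch on row 1: col 2 → 1; col 6 → 0; col 7 → 1.
Sum: 1 + 0 + 1 = 2.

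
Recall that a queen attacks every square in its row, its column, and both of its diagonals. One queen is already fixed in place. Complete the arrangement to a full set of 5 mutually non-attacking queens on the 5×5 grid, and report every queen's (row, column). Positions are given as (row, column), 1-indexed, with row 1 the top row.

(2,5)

Row 1: attacked by (2,5)→{4,5}. Safe: 1, 2, 3. Place at column 2.
Row 3: attacked by (1,2)→{2,4}; (2,5)→{4,5}. Safe: 1, 3. Place at column 3.
Row 4: attacked by (1,2)→{2,5}; (2,5)→{3,5}; (3,3)→{2,3,4}. Safe: 1. Place at column 1.
Row 5: attacked by (1,2)→{2}; (2,5)→{2,5}; (3,3)→{1,3,5}; (4,1)→{1,2}. Safe: 4. Place at column 4.
Columns [2, 5, 3, 1, 4], r−c [-1, -3, 0, 3, 1], r+c [3, 7, 6, 5, 9] are all distinct, so no two queens attack.

(1,2) (2,5) (3,3) (4,1) (5,4)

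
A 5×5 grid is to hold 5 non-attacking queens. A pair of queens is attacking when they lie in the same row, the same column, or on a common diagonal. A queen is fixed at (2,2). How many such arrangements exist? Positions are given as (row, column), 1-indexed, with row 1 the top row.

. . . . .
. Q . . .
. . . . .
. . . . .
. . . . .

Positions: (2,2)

2

Branch on row 1: col 4 → 1; col 5 → 1.
Sum: 1 + 1 = 2.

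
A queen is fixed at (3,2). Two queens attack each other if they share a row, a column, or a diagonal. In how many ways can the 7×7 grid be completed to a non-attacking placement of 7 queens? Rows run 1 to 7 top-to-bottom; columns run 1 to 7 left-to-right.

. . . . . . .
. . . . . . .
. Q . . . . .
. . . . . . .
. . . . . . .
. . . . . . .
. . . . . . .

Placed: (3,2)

Branch on row 1: col 1 → 1; col 3 → 2; col 5 → 2; col 6 → 1; col 7 → 0.
Sum: 1 + 2 + 2 + 1 + 0 = 6.

6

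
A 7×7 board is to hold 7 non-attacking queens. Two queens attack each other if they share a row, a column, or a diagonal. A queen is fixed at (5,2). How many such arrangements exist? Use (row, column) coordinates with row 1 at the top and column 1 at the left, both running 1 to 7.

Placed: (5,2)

6

Branch on row 1: col 1 → 1; col 3 → 1; col 4 → 2; col 5 → 1; col 7 → 1.
Sum: 1 + 1 + 2 + 1 + 1 = 6.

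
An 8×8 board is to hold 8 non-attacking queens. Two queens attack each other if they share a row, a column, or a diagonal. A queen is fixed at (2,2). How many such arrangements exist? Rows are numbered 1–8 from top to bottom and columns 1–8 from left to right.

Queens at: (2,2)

16

Branch on row 1: col 4 → 6; col 5 → 4; col 6 → 2; col 7 → 2; col 8 → 2.
Sum: 6 + 4 + 2 + 2 + 2 = 16.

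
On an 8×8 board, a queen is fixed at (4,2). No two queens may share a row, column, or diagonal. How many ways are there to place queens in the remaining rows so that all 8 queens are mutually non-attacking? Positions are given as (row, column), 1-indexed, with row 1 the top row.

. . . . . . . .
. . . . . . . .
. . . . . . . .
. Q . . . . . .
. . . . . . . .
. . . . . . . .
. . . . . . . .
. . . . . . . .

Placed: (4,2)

8

Branch on row 1: col 1 → 0; col 3 → 2; col 4 → 2; col 6 → 3; col 7 → 1; col 8 → 0.
Sum: 0 + 2 + 2 + 3 + 1 + 0 = 8.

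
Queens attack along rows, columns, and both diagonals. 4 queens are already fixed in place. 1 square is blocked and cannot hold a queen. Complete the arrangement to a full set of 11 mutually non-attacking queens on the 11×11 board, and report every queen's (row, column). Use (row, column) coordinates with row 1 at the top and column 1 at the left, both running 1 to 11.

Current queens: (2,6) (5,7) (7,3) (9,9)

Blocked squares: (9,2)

(1,4) (2,6) (3,10) (4,2) (5,7) (6,5) (7,3) (8,1) (9,9) (10,11) (11,8)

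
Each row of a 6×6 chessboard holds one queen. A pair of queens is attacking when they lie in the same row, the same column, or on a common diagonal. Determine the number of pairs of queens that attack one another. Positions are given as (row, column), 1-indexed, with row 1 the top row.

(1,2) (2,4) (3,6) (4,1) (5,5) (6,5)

1

Same column: (5,5)–(6,5) (column 5).
Total attacking pairs: 1.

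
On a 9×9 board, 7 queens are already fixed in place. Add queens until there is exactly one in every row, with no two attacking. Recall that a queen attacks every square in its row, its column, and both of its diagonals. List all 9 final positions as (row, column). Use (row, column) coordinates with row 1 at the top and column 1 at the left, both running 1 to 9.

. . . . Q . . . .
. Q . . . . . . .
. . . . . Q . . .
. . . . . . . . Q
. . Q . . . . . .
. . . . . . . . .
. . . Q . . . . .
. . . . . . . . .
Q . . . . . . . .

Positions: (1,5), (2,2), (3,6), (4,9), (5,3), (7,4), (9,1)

Row 6: attacked by (1,5)→{5}; (2,2)→{2,6}; (3,6)→{3,6,9}; (4,9)→{7,9}; (5,3)→{2,3,4}; (7,4)→{3,4,5}; (9,1)→{1,4}. Safe: 8. Place at column 8.
Row 8: attacked by (1,5)→{5}; (2,2)→{2,8}; (3,6)→{1,6}; (4,9)→{5,9}; (5,3)→{3,6}; (6,8)→{6,8}; (7,4)→{3,4,5}; (9,1)→{1,2}. Safe: 7. Place at column 7.
Columns [5, 2, 6, 9, 3, 8, 4, 7, 1], r−c [-4, 0, -3, -5, 2, -2, 3, 1, 8], r+c [6, 4, 9, 13, 8, 14, 11, 15, 10] are all distinct, so no two queens attack.

(1,5) (2,2) (3,6) (4,9) (5,3) (6,8) (7,4) (8,7) (9,1)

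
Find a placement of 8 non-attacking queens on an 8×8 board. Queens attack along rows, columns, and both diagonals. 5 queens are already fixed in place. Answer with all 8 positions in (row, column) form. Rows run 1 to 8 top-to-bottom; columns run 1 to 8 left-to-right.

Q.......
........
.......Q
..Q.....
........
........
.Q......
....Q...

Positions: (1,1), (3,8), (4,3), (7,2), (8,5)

Row 2: attacked by (1,1)→{1,2}; (3,8)→{7,8}; (4,3)→{1,3,5}; (7,2)→{2,7}; (8,5)→{5}. Safe: 4, 6. Place at column 6.
Row 5: attacked by (1,1)→{1,5}; (2,6)→{3,6}; (3,8)→{6,8}; (4,3)→{2,3,4}; (7,2)→{2,4}; (8,5)→{2,5,8}. Safe: 7. Place at column 7.
Row 6: attacked by (1,1)→{1,6}; (2,6)→{2,6}; (3,8)→{5,8}; (4,3)→{1,3,5}; (5,7)→{6,7,8}; (7,2)→{1,2,3}; (8,5)→{3,5,7}. Safe: 4. Place at column 4.
Columns [1, 6, 8, 3, 7, 4, 2, 5], r−c [0, -4, -5, 1, -2, 2, 5, 3], r+c [2, 8, 11, 7, 12, 10, 9, 13] are all distinct, so no two queens attack.

(1,1) (2,6) (3,8) (4,3) (5,7) (6,4) (7,2) (8,5)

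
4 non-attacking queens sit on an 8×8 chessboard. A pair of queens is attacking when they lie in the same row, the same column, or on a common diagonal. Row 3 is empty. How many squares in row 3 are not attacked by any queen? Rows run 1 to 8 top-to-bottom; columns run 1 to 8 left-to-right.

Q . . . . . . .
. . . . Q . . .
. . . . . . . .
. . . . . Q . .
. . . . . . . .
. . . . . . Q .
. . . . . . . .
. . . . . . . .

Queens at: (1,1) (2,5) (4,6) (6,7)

2

(1,1) attacks row 3 at column 1 and diagonals 3.
(2,5) attacks row 3 at column 5 and diagonals 4, 6.
(4,6) attacks row 3 at column 6 and diagonals 5, 7.
(6,7) attacks row 3 at column 7 and diagonals 4.
Attacked columns: {1, 3, 4, 5, 6, 7}. Safe: {2, 8}.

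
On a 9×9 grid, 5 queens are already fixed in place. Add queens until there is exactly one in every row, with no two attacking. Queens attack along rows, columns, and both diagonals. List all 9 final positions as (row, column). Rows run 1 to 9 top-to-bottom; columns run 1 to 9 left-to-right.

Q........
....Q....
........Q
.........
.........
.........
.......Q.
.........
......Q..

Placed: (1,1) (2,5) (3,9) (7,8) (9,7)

Row 4: attacked by (1,1)→{1,4}; (2,5)→{3,5,7}; (3,9)→{8,9}; (7,8)→{5,8}; (9,7)→{2,7}. Safe: 6. Place at column 6.
Row 5: attacked by (1,1)→{1,5}; (2,5)→{2,5,8}; (3,9)→{7,9}; (4,6)→{5,6,7}; (7,8)→{6,8}; (9,7)→{3,7}. Safe: 4. Place at column 4.
Row 6: attacked by (1,1)→{1,6}; (2,5)→{1,5,9}; (3,9)→{6,9}; (4,6)→{4,6,8}; (5,4)→{3,4,5}; (7,8)→{7,8,9}; (9,7)→{4,7}. Safe: 2. Place at column 2.
Row 8: attacked by (1,1)→{1,8}; (2,5)→{5}; (3,9)→{4,9}; (4,6)→{2,6}; (5,4)→{1,4,7}; (6,2)→{2,4}; (7,8)→{7,8,9}; (9,7)→{6,7,8}. Safe: 3. Place at column 3.
Columns [1, 5, 9, 6, 4, 2, 8, 3, 7], r−c [0, -3, -6, -2, 1, 4, -1, 5, 2], r+c [2, 7, 12, 10, 9, 8, 15, 11, 16] are all distinct, so no two queens attack.

(1,1) (2,5) (3,9) (4,6) (5,4) (6,2) (7,8) (8,3) (9,7)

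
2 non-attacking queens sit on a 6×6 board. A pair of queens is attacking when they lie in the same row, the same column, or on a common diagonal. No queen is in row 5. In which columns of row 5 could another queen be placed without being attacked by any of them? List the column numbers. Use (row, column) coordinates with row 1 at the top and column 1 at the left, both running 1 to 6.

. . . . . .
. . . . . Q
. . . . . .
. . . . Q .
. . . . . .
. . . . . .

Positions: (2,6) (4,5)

columns 1, 2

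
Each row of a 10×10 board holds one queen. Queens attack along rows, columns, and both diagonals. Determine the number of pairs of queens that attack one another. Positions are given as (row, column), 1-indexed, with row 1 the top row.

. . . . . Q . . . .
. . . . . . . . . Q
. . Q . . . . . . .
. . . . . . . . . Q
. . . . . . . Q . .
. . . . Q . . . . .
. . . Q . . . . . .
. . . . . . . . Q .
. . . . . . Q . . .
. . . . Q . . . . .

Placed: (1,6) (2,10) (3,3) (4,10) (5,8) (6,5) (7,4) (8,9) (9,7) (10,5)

3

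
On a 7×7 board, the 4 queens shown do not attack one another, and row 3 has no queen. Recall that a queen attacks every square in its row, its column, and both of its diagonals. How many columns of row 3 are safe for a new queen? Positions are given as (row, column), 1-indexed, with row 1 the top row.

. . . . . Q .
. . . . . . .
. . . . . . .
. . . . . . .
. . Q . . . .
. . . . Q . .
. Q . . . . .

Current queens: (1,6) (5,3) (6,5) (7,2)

1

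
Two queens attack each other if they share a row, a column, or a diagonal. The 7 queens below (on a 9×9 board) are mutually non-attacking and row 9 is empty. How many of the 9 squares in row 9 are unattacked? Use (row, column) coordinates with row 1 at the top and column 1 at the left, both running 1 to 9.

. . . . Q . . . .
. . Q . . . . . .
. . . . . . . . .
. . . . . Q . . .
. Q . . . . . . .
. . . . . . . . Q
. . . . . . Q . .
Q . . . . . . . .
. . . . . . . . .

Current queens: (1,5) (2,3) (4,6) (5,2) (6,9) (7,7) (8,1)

2

(1,5) attacks row 9 at column 5.
(2,3) attacks row 9 at column 3.
(4,6) attacks row 9 at column 6 and diagonals 1.
(5,2) attacks row 9 at column 2 and diagonals 6.
(6,9) attacks row 9 at column 9 and diagonals 6.
(7,7) attacks row 9 at column 7 and diagonals 5, 9.
(8,1) attacks row 9 at column 1 and diagonals 2.
Attacked columns: {1, 2, 3, 5, 6, 7, 9}. Safe: {4, 8}.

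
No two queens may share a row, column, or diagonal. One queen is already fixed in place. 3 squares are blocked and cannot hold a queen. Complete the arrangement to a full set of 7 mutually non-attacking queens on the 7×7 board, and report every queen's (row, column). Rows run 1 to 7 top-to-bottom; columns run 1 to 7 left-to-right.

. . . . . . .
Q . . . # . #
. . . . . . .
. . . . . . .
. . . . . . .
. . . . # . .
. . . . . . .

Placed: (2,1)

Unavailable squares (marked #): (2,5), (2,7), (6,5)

(1,4) (2,1) (3,3) (4,6) (5,2) (6,7) (7,5)

Row 1: attacked by (2,1)→{1,2}. Safe: 3, 4, 5, 6, 7. Place at column 4.
Row 3: attacked by (1,4)→{2,4,6}; (2,1)→{1,2}. Safe: 3, 5, 7. Place at column 3.
Row 4: attacked by (1,4)→{1,4,7}; (2,1)→{1,3}; (3,3)→{2,3,4}. Safe: 5, 6. Place at column 6.
Row 5: attacked by (1,4)→{4}; (2,1)→{1,4}; (3,3)→{1,3,5}; (4,6)→{5,6,7}. Safe: 2. Place at column 2.
Row 6: attacked by (1,4)→{4}; (2,1)→{1,5}; (3,3)→{3,6}; (4,6)→{4,6}; (5,2)→{1,2,3}. Blocked: 5. Safe: 7. Place at column 7.
Row 7: attacked by (1,4)→{4}; (2,1)→{1,6}; (3,3)→{3,7}; (4,6)→{3,6}; (5,2)→{2,4}; (6,7)→{6,7}. Safe: 5. Place at column 5.
Columns [4, 1, 3, 6, 2, 7, 5], r−c [-3, 1, 0, -2, 3, -1, 2], r+c [5, 3, 6, 10, 7, 13, 12] are all distinct, so no two queens attack.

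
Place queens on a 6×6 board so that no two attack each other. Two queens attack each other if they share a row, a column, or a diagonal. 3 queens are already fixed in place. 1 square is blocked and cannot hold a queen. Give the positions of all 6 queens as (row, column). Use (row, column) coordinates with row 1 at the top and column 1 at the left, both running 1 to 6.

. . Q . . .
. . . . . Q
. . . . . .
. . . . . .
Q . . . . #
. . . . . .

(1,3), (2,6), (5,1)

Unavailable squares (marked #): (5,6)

(1,3) (2,6) (3,2) (4,5) (5,1) (6,4)

Row 3: attacked by (1,3)→{1,3,5}; (2,6)→{5,6}; (5,1)→{1,3}. Safe: 2, 4. Place at column 2.
Row 4: attacked by (1,3)→{3,6}; (2,6)→{4,6}; (3,2)→{1,2,3}; (5,1)→{1,2}. Safe: 5. Place at column 5.
Row 6: attacked by (1,3)→{3}; (2,6)→{2,6}; (3,2)→{2,5}; (4,5)→{3,5}; (5,1)→{1,2}. Safe: 4. Place at column 4.
Columns [3, 6, 2, 5, 1, 4], r−c [-2, -4, 1, -1, 4, 2], r+c [4, 8, 5, 9, 6, 10] are all distinct, so no two queens attack.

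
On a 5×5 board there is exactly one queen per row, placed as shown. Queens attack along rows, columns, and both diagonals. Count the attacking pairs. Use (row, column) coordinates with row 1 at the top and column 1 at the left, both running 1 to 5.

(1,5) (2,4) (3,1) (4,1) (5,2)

3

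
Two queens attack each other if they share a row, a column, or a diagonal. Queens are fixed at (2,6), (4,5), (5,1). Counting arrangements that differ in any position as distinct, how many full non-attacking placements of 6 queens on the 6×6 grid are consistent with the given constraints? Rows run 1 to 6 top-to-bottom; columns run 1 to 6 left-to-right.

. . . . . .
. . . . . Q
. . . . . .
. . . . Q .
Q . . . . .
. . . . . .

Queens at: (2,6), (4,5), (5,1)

1

Branch on row 1: col 3 → 1; col 4 → 0.
Sum: 1 + 0 = 1.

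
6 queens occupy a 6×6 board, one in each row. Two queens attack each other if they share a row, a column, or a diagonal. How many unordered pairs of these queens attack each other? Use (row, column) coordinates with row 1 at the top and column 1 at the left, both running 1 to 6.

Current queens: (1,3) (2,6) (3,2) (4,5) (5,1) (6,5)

2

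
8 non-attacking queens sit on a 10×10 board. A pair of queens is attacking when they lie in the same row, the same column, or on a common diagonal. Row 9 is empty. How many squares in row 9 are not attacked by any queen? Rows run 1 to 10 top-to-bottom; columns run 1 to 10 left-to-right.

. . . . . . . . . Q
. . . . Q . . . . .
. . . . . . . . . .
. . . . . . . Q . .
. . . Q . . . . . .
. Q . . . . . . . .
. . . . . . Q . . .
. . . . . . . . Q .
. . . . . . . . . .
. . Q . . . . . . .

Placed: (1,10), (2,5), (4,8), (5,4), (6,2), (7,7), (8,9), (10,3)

(1,10) attacks row 9 at column 10 and diagonals 2.
(2,5) attacks row 9 at column 5.
(4,8) attacks row 9 at column 8 and diagonals 3.
(5,4) attacks row 9 at column 4 and diagonals 8.
(6,2) attacks row 9 at column 2 and diagonals 5.
(7,7) attacks row 9 at column 7 and diagonals 5, 9.
(8,9) attacks row 9 at column 9 and diagonals 8, 10.
(10,3) attacks row 9 at column 3 and diagonals 2, 4.
Attacked columns: {2, 3, 4, 5, 7, 8, 9, 10}. Safe: {1, 6}.

2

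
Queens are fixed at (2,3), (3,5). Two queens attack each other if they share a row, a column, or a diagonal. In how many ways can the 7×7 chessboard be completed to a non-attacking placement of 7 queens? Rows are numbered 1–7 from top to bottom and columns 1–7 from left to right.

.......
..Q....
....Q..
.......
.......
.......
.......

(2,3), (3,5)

2

Branch on row 1: col 1 → 1; col 6 → 1.
Sum: 1 + 1 = 2.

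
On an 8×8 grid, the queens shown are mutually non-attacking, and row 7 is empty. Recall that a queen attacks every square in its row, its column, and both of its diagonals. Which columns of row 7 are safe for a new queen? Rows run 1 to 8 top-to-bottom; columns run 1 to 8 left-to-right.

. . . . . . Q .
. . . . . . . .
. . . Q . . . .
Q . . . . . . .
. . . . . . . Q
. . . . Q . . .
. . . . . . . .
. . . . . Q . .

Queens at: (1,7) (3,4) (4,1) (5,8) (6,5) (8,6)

(1,7) attacks row 7 at column 7 and diagonals 1.
(3,4) attacks row 7 at column 4 and diagonals 8.
(4,1) attacks row 7 at column 1 and diagonals 4.
(5,8) attacks row 7 at column 8 and diagonals 6.
(6,5) attacks row 7 at column 5 and diagonals 4, 6.
(8,6) attacks row 7 at column 6 and diagonals 5, 7.
Attacked columns: {1, 4, 5, 6, 7, 8}. Safe: {2, 3}.

columns 2, 3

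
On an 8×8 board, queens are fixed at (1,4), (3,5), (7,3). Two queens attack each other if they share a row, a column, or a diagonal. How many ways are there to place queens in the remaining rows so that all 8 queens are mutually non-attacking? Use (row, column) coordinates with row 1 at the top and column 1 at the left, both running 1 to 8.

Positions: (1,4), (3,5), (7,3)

3

Branch on row 2: col 1 → 1; col 2 → 1; col 7 → 1.
Sum: 1 + 1 + 1 = 3.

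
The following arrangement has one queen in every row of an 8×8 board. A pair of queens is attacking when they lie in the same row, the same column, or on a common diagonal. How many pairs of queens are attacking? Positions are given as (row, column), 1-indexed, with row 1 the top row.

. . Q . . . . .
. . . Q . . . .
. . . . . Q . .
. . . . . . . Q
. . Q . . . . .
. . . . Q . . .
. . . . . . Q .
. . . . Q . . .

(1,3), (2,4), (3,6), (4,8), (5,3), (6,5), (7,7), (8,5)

3

Same column: (1,3)–(5,3) (column 3); (6,5)–(8,5) (column 5).
Same diagonal: (1,3)–(2,4) (|1−2| = |3−4| = 1).
Total attacking pairs: 3.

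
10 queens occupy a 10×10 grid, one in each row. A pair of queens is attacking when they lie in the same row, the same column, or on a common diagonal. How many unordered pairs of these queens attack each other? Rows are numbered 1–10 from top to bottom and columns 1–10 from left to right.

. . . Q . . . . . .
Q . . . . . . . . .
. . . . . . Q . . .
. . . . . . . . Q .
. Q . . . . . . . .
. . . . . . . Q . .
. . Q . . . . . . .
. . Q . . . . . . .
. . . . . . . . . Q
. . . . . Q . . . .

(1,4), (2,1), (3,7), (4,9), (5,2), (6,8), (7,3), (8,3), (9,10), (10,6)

Same column: (7,3)–(8,3) (column 3).
Same diagonal: (3,7)–(7,3) (|3−7| = |7−3| = 4); (7,3)–(10,6) (|7−10| = |3−6| = 3).
Total attacking pairs: 3.

3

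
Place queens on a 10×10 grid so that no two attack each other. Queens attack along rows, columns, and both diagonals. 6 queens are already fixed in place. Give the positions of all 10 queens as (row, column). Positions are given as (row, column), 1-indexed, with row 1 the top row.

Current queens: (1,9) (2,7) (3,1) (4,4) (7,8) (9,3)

(1,9) (2,7) (3,1) (4,4) (5,2) (6,5) (7,8) (8,10) (9,3) (10,6)

Row 5: attacked by (1,9)→{5,9}; (2,7)→{4,7,10}; (3,1)→{1,3}; (4,4)→{3,4,5}; (7,8)→{6,8,10}; (9,3)→{3,7}. Safe: 2. Place at column 2.
Row 6: attacked by (1,9)→{4,9}; (2,7)→{3,7}; (3,1)→{1,4}; (4,4)→{2,4,6}; (5,2)→{1,2,3}; (7,8)→{7,8,9}; (9,3)→{3,6}. Safe: 5, 10. Place at column 5.
Row 8: attacked by (1,9)→{2,9}; (2,7)→{1,7}; (3,1)→{1,6}; (4,4)→{4,8}; (5,2)→{2,5}; (6,5)→{3,5,7}; (7,8)→{7,8,9}; (9,3)→{2,3,4}. Safe: 10. Place at column 10.
Row 10: attacked by (1,9)→{9}; (2,7)→{7}; (3,1)→{1,8}; (4,4)→{4,10}; (5,2)→{2,7}; (6,5)→{1,5,9}; (7,8)→{5,8}; (8,10)→{8,10}; (9,3)→{2,3,4}. Safe: 6. Place at column 6.
Columns [9, 7, 1, 4, 2, 5, 8, 10, 3, 6], r−c [-8, -5, 2, 0, 3, 1, -1, -2, 6, 4], r+c [10, 9, 4, 8, 7, 11, 15, 18, 12, 16] are all distinct, so no two queens attack.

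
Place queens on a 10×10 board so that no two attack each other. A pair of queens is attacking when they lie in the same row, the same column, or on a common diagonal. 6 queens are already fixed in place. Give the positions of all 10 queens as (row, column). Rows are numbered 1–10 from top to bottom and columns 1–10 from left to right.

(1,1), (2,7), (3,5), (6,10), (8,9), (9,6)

Row 4: attacked by (1,1)→{1,4}; (2,7)→{5,7,9}; (3,5)→{4,5,6}; (6,10)→{8,10}; (8,9)→{5,9}; (9,6)→{1,6}. Safe: 2, 3. Place at column 2.
Row 5: attacked by (1,1)→{1,5}; (2,7)→{4,7,10}; (3,5)→{3,5,7}; (4,2)→{1,2,3}; (6,10)→{9,10}; (8,9)→{6,9}; (9,6)→{2,6,10}. Safe: 8. Place at column 8.
Row 7: attacked by (1,1)→{1,7}; (2,7)→{2,7}; (3,5)→{1,5,9}; (4,2)→{2,5}; (5,8)→{6,8,10}; (6,10)→{9,10}; (8,9)→{8,9,10}; (9,6)→{4,6,8}. Safe: 3. Place at column 3.
Row 10: attacked by (1,1)→{1,10}; (2,7)→{7}; (3,5)→{5}; (4,2)→{2,8}; (5,8)→{3,8}; (6,10)→{6,10}; (7,3)→{3,6}; (8,9)→{7,9}; (9,6)→{5,6,7}. Safe: 4. Place at column 4.
Columns [1, 7, 5, 2, 8, 10, 3, 9, 6, 4], r−c [0, -5, -2, 2, -3, -4, 4, -1, 3, 6], r+c [2, 9, 8, 6, 13, 16, 10, 17, 15, 14] are all distinct, so no two queens attack.

(1,1) (2,7) (3,5) (4,2) (5,8) (6,10) (7,3) (8,9) (9,6) (10,4)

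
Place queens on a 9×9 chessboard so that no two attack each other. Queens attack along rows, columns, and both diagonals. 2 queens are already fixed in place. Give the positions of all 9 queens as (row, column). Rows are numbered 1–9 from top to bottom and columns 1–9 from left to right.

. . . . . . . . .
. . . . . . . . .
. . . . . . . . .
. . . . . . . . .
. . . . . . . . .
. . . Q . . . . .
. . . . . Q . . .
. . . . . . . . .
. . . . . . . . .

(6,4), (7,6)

(1,2) (2,7) (3,5) (4,1) (5,9) (6,4) (7,6) (8,8) (9,3)

Row 1: attacked by (6,4)→{4,9}; (7,6)→{6}. Safe: 1, 2, 3, 5, 7, 8. Place at column 2.
Row 2: attacked by (1,2)→{1,2,3}; (6,4)→{4,8}; (7,6)→{1,6}. Safe: 5, 7, 9. Place at column 7.
Row 3: attacked by (1,2)→{2,4}; (2,7)→{6,7,8}; (6,4)→{1,4,7}; (7,6)→{2,6}. Safe: 3, 5, 9. Place at column 5.
Row 4: attacked by (1,2)→{2,5}; (2,7)→{5,7,9}; (3,5)→{4,5,6}; (6,4)→{2,4,6}; (7,6)→{3,6,9}. Safe: 1, 8. Place at column 1.
Row 5: attacked by (1,2)→{2,6}; (2,7)→{4,7}; (3,5)→{3,5,7}; (4,1)→{1,2}; (6,4)→{3,4,5}; (7,6)→{4,6,8}. Safe: 9. Place at column 9.
Row 8: attacked by (1,2)→{2,9}; (2,7)→{1,7}; (3,5)→{5}; (4,1)→{1,5}; (5,9)→{6,9}; (6,4)→{2,4,6}; (7,6)→{5,6,7}. Safe: 3, 8. Place at column 8.
Row 9: attacked by (1,2)→{2}; (2,7)→{7}; (3,5)→{5}; (4,1)→{1,6}; (5,9)→{5,9}; (6,4)→{1,4,7}; (7,6)→{4,6,8}; (8,8)→{7,8,9}. Safe: 3. Place at column 3.
Columns [2, 7, 5, 1, 9, 4, 6, 8, 3], r−c [-1, -5, -2, 3, -4, 2, 1, 0, 6], r+c [3, 9, 8, 5, 14, 10, 13, 16, 12] are all distinct, so no two queens attack.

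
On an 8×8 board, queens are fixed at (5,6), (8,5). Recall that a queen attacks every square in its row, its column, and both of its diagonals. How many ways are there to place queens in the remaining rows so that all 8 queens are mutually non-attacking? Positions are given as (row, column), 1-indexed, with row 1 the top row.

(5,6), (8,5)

Branch on row 1: col 1 → 0; col 3 → 1; col 4 → 2; col 7 → 2; col 8 → 1.
Sum: 0 + 1 + 2 + 2 + 1 = 6.

6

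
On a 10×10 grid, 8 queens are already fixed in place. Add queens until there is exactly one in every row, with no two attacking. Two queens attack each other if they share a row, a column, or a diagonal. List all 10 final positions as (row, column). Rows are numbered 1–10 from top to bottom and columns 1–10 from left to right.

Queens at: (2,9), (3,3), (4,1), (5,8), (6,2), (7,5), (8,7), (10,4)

(1,6) (2,9) (3,3) (4,1) (5,8) (6,2) (7,5) (8,7) (9,10) (10,4)

Row 1: attacked by (2,9)→{8,9,10}; (3,3)→{1,3,5}; (4,1)→{1,4}; (5,8)→{4,8}; (6,2)→{2,7}; (7,5)→{5}; (8,7)→{7}; (10,4)→{4}. Safe: 6. Place at column 6.
Row 9: attacked by (1,6)→{6}; (2,9)→{2,9}; (3,3)→{3,9}; (4,1)→{1,6}; (5,8)→{4,8}; (6,2)→{2,5}; (7,5)→{3,5,7}; (8,7)→{6,7,8}; (10,4)→{3,4,5}. Safe: 10. Place at column 10.
Columns [6, 9, 3, 1, 8, 2, 5, 7, 10, 4], r−c [-5, -7, 0, 3, -3, 4, 2, 1, -1, 6], r+c [7, 11, 6, 5, 13, 8, 12, 15, 19, 14] are all distinct, so no two queens attack.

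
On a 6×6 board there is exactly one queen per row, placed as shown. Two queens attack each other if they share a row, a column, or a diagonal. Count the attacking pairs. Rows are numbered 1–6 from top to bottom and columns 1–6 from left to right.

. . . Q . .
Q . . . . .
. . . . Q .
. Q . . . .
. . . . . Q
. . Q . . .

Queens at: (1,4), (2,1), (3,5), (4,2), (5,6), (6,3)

0

All columns are distinct and no two queens satisfy |Δrow| = |Δcol|, so no pair attacks.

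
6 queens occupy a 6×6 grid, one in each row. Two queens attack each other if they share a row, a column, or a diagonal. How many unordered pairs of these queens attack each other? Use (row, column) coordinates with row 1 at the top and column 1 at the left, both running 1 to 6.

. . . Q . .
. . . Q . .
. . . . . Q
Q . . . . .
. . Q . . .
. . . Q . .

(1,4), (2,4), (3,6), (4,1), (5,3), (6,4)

Same column: (1,4)–(2,4) (column 4); (1,4)–(6,4) (column 4); (2,4)–(6,4) (column 4).
Same diagonal: (1,4)–(3,6) (|1−3| = |4−6| = 2); (1,4)–(4,1) (|1−4| = |4−1| = 3); (5,3)–(6,4) (|5−6| = |3−4| = 1).
Total attacking pairs: 6.

6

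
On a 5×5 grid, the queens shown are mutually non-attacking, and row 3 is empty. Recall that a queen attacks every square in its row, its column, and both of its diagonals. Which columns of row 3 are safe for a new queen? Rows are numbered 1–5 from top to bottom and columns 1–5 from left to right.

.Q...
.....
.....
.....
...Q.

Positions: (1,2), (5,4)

columns 1, 3, 5

(1,2) attacks row 3 at column 2 and diagonals 4.
(5,4) attacks row 3 at column 4 and diagonals 2.
Attacked columns: {2, 4}. Safe: {1, 3, 5}.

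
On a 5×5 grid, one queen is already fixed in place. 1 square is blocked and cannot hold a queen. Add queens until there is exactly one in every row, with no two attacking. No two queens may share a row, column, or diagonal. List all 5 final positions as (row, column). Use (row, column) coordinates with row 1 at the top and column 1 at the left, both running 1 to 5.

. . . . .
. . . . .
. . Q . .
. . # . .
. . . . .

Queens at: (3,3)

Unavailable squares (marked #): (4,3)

Row 1: attacked by (3,3)→{1,3,5}. Safe: 2, 4. Place at column 4.
Row 2: attacked by (1,4)→{3,4,5}; (3,3)→{2,3,4}. Safe: 1. Place at column 1.
Row 4: attacked by (1,4)→{1,4}; (2,1)→{1,3}; (3,3)→{2,3,4}. Blocked: 3. Safe: 5. Place at column 5.
Row 5: attacked by (1,4)→{4}; (2,1)→{1,4}; (3,3)→{1,3,5}; (4,5)→{4,5}. Safe: 2. Place at column 2.
Columns [4, 1, 3, 5, 2], r−c [-3, 1, 0, -1, 3], r+c [5, 3, 6, 9, 7] are all distinct, so no two queens attack.

(1,4) (2,1) (3,3) (4,5) (5,2)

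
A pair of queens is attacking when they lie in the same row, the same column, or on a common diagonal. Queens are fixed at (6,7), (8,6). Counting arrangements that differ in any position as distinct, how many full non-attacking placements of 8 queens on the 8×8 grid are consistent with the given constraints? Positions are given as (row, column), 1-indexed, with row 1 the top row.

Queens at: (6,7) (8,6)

Branch on row 1: col 1 → 0; col 3 → 2; col 4 → 2; col 5 → 2; col 8 → 1.
Sum: 0 + 2 + 2 + 2 + 1 = 7.

7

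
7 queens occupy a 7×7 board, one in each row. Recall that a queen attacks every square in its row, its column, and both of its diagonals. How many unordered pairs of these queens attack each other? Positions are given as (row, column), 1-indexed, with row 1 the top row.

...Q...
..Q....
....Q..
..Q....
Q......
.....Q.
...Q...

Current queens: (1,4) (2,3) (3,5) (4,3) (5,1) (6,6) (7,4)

3

Same column: (1,4)–(7,4) (column 4); (2,3)–(4,3) (column 3).
Same diagonal: (1,4)–(2,3) (|1−2| = |4−3| = 1).
Total attacking pairs: 3.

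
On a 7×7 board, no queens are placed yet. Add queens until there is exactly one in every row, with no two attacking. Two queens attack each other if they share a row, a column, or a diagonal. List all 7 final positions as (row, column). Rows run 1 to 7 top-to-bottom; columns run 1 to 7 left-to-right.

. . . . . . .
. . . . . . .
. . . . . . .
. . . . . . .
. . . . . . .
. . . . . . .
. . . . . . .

(1,4) (2,2) (3,7) (4,5) (5,3) (6,1) (7,6)

Row 1: Safe: 1, 2, 3, 4, 5, 6, 7. Place at column 4.
Row 2: attacked by (1,4)→{3,4,5}. Safe: 1, 2, 6, 7. Place at column 2.
Row 3: attacked by (1,4)→{2,4,6}; (2,2)→{1,2,3}. Safe: 5, 7. Place at column 7.
Row 4: attacked by (1,4)→{1,4,7}; (2,2)→{2,4}; (3,7)→{6,7}. Safe: 3, 5. Place at column 5.
Row 5: attacked by (1,4)→{4}; (2,2)→{2,5}; (3,7)→{5,7}; (4,5)→{4,5,6}. Safe: 1, 3. Place at column 3.
Row 6: attacked by (1,4)→{4}; (2,2)→{2,6}; (3,7)→{4,7}; (4,5)→{3,5,7}; (5,3)→{2,3,4}. Safe: 1. Place at column 1.
Row 7: attacked by (1,4)→{4}; (2,2)→{2,7}; (3,7)→{3,7}; (4,5)→{2,5}; (5,3)→{1,3,5}; (6,1)→{1,2}. Safe: 6. Place at column 6.
Columns [4, 2, 7, 5, 3, 1, 6], r−c [-3, 0, -4, -1, 2, 5, 1], r+c [5, 4, 10, 9, 8, 7, 13] are all distinct, so no two queens attack.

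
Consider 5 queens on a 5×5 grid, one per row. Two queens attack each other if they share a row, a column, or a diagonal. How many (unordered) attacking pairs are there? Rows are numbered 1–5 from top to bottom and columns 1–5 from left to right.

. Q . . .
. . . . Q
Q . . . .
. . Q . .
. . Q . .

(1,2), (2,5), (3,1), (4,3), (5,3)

Same column: (4,3)–(5,3) (column 3).
Same diagonal: (2,5)–(4,3) (|2−4| = |5−3| = 2); (3,1)–(5,3) (|3−5| = |1−3| = 2).
Total attacking pairs: 3.

3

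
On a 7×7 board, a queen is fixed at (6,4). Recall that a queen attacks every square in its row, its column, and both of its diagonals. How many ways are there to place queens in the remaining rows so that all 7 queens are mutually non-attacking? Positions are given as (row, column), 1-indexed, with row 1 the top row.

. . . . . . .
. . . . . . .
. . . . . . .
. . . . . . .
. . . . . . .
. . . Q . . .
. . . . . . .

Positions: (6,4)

6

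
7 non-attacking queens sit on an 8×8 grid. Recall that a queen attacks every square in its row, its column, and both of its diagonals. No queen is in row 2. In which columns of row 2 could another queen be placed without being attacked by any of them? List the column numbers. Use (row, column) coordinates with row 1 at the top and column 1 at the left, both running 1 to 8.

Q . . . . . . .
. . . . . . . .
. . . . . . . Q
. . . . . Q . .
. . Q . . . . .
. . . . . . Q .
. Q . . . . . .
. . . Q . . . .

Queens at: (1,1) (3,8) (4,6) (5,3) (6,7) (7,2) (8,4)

(1,1) attacks row 2 at column 1 and diagonals 2.
(3,8) attacks row 2 at column 8 and diagonals 7.
(4,6) attacks row 2 at column 6 and diagonals 4, 8.
(5,3) attacks row 2 at column 3 and diagonals 6.
(6,7) attacks row 2 at column 7 and diagonals 3.
(7,2) attacks row 2 at column 2 and diagonals 7.
(8,4) attacks row 2 at column 4.
Attacked columns: {1, 2, 3, 4, 6, 7, 8}. Safe: {5}.

columns 5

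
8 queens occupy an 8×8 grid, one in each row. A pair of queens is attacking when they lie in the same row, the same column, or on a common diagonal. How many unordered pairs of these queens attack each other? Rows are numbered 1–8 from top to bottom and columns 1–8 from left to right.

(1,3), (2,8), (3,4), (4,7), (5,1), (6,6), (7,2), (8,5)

0

All columns are distinct and no two queens satisfy |Δrow| = |Δcol|, so no pair attacks.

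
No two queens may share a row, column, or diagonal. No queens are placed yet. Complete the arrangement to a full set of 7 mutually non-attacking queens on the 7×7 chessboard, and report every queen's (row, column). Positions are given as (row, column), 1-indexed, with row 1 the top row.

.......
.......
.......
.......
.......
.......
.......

(1,5) (2,2) (3,6) (4,3) (5,7) (6,4) (7,1)

Row 1: Safe: 1, 2, 3, 4, 5, 6, 7. Place at column 5.
Row 2: attacked by (1,5)→{4,5,6}. Safe: 1, 2, 3, 7. Place at column 2.
Row 3: attacked by (1,5)→{3,5,7}; (2,2)→{1,2,3}. Safe: 4, 6. Place at column 6.
Row 4: attacked by (1,5)→{2,5}; (2,2)→{2,4}; (3,6)→{5,6,7}. Safe: 1, 3. Place at column 3.
Row 5: attacked by (1,5)→{1,5}; (2,2)→{2,5}; (3,6)→{4,6}; (4,3)→{2,3,4}. Safe: 7. Place at column 7.
Row 6: attacked by (1,5)→{5}; (2,2)→{2,6}; (3,6)→{3,6}; (4,3)→{1,3,5}; (5,7)→{6,7}. Safe: 4. Place at column 4.
Row 7: attacked by (1,5)→{5}; (2,2)→{2,7}; (3,6)→{2,6}; (4,3)→{3,6}; (5,7)→{5,7}; (6,4)→{3,4,5}. Safe: 1. Place at column 1.
Columns [5, 2, 6, 3, 7, 4, 1], r−c [-4, 0, -3, 1, -2, 2, 6], r+c [6, 4, 9, 7, 12, 10, 8] are all distinct, so no two queens attack.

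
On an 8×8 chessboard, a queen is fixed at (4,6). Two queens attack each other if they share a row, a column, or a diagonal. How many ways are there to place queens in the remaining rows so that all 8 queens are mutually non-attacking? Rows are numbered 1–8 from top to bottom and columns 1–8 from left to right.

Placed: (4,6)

Branch on row 1: col 1 → 2; col 2 → 1; col 4 → 1; col 5 → 6; col 7 → 1; col 8 → 1.
Sum: 2 + 1 + 1 + 6 + 1 + 1 = 12.

12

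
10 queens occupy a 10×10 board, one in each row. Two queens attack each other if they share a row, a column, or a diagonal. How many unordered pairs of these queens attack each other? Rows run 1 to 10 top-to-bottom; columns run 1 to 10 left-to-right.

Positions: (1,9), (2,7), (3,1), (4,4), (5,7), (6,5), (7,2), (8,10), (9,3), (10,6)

Same column: (2,7)–(5,7) (column 7).
Same diagonal: (2,7)–(7,2) (|2−7| = |7−2| = 5); (5,7)–(8,10) (|5−8| = |7−10| = 3); (5,7)–(9,3) (|5−9| = |7−3| = 4).
Total attacking pairs: 4.

4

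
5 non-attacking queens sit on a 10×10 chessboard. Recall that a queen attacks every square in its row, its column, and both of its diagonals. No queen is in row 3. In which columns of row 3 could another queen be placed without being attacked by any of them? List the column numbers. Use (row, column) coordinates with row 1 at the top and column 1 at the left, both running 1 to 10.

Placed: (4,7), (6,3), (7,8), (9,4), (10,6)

columns 1, 2, 5, 9

(4,7) attacks row 3 at column 7 and diagonals 6, 8.
(6,3) attacks row 3 at column 3 and diagonals 6.
(7,8) attacks row 3 at column 8 and diagonals 4.
(9,4) attacks row 3 at column 4 and diagonals 10.
(10,6) attacks row 3 at column 6.
Attacked columns: {3, 4, 6, 7, 8, 10}. Safe: {1, 2, 5, 9}.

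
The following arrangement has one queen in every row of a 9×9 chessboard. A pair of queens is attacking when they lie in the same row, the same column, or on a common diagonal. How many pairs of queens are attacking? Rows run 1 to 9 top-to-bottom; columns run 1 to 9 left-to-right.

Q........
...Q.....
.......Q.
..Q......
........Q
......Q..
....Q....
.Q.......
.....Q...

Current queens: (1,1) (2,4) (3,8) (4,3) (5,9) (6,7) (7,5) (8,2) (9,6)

All columns are distinct and no two queens satisfy |Δrow| = |Δcol|, so no pair attacks.

0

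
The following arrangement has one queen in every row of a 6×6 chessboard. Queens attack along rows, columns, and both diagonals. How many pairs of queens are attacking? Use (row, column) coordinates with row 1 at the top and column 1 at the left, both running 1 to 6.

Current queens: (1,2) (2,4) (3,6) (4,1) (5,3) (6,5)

0

All columns are distinct and no two queens satisfy |Δrow| = |Δcol|, so no pair attacks.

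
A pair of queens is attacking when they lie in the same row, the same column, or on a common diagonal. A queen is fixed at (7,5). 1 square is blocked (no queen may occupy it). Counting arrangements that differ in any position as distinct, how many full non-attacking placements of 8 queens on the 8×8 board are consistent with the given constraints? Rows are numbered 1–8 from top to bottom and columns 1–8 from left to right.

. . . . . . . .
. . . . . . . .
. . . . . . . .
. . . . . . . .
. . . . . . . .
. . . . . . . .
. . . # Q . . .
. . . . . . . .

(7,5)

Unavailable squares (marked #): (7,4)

8

Branch on row 1: col 1 → 1; col 2 → 0; col 3 → 1; col 4 → 3; col 6 → 3; col 7 → 0; col 8 → 0.
Sum: 1 + 0 + 1 + 3 + 3 + 0 + 0 = 8.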